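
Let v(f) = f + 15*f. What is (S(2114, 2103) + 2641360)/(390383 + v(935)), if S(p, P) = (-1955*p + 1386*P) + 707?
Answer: 1423955/405343 ≈ 3.5130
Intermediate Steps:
v(f) = 16*f
S(p, P) = 707 - 1955*p + 1386*P
(S(2114, 2103) + 2641360)/(390383 + v(935)) = ((707 - 1955*2114 + 1386*2103) + 2641360)/(390383 + 16*935) = ((707 - 4132870 + 2914758) + 2641360)/(390383 + 14960) = (-1217405 + 2641360)/405343 = 1423955*(1/405343) = 1423955/405343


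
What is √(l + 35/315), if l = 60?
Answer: √541/3 ≈ 7.7531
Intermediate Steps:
√(l + 35/315) = √(60 + 35/315) = √(60 + 35*(1/315)) = √(60 + ⅑) = √(541/9) = √541/3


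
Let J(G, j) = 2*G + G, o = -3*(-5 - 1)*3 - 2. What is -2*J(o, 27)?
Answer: -312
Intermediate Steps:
o = 52 (o = -(-18)*3 - 2 = -3*(-18) - 2 = 54 - 2 = 52)
J(G, j) = 3*G
-2*J(o, 27) = -6*52 = -2*156 = -312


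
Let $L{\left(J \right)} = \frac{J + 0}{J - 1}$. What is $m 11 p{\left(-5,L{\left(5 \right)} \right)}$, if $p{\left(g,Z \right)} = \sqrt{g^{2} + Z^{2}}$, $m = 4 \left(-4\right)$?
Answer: $- 220 \sqrt{17} \approx -907.08$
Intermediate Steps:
$L{\left(J \right)} = \frac{J}{-1 + J}$
$m = -16$
$p{\left(g,Z \right)} = \sqrt{Z^{2} + g^{2}}$
$m 11 p{\left(-5,L{\left(5 \right)} \right)} = \left(-16\right) 11 \sqrt{\left(\frac{5}{-1 + 5}\right)^{2} + \left(-5\right)^{2}} = - 176 \sqrt{\left(\frac{5}{4}\right)^{2} + 25} = - 176 \sqrt{\frac{25}{16} + 25} = - 176 \sqrt{\frac{425}{16}} = - 176 \frac{5 \sqrt{17}}{4} = - 220 \sqrt{17}$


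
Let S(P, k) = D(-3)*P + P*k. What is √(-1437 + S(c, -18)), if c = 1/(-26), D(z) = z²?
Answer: I*√971178/26 ≈ 37.903*I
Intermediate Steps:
c = -1/26 ≈ -0.038462
S(P, k) = 9*P + P*k (S(P, k) = (-3)²*P + P*k = 9*P + P*k)
√(-1437 + S(c, -18)) = √(-1437 - (9 - 18)/26) = √(-1437 - 1/26*(-9)) = √(-1437 + 9/26) = √(-37353/26) = I*√971178/26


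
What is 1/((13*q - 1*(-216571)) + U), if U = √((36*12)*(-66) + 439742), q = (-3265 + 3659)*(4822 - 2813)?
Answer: 10506669/110390093064331 - √411230/110390093064331 ≈ 9.5172e-8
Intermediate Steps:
q = 791546 (q = 394*2009 = 791546)
U = √411230 (U = √(432*(-66) + 439742) = √(-28512 + 439742) = √411230 ≈ 641.27)
1/((13*q - 1*(-216571)) + U) = 1/((13*791546 - 1*(-216571)) + √411230) = 1/((10290098 + 216571) + √411230) = 1/(10506669 + √411230)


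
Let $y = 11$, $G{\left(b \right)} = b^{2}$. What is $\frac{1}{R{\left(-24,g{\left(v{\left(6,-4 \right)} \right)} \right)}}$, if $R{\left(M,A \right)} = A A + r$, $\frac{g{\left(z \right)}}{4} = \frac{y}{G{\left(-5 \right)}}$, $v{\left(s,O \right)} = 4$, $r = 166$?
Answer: $\frac{625}{105686} \approx 0.0059137$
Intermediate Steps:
$g{\left(z \right)} = \frac{44}{25}$ ($g{\left(z \right)} = 4 \frac{11}{\left(-5\right)^{2}} = 4 \cdot \frac{11}{25} = \frac{44}{25}$)
$R{\left(M,A \right)} = 166 + A^{2}$ ($R{\left(M,A \right)} = A A + 166 = A^{2} + 166 = 166 + A^{2}$)
$\frac{1}{R{\left(-24,g{\left(v{\left(6,-4 \right)} \right)} \right)}} = \frac{1}{166 + \left(\frac{44}{25}\right)^{2}} = \frac{1}{166 + \frac{1936}{625}} = \frac{1}{\frac{105686}{625}} = \frac{625}{105686}$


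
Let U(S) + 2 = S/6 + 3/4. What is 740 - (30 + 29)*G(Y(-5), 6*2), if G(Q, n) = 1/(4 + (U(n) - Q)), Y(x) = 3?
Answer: 4944/7 ≈ 706.29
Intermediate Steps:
U(S) = -5/4 + S/6 (U(S) = -2 + (S/6 + 3/4) = -2 + (S*(⅙) + 3*(¼)) = -2 + (S/6 + ¾) = -2 + (¾ + S/6) = -5/4 + S/6)
G(Q, n) = 1/(11/4 - Q + n/6) (G(Q, n) = 1/(4 + ((-5/4 + n/6) - Q)) = 1/(4 + (-5/4 - Q + n/6)) = 1/(11/4 - Q + n/6))
740 - (30 + 29)*G(Y(-5), 6*2) = 740 - (30 + 29)*12/(33 - 12*3 + 2*(6*2)) = 740 - 59*12/(33 - 36 + 2*12) = 740 - 59*12/(33 - 36 + 24) = 740 - 59*12/21 = 740 - 59*12*(1/21) = 740 - 59*4/7 = 740 - 1*236/7 = 740 - 236/7 = 4944/7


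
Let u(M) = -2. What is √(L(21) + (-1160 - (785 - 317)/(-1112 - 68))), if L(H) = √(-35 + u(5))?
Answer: √(-100914485 + 87025*I*√37)/295 ≈ 0.089313 + 34.053*I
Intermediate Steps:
L(H) = I*√37 (L(H) = √(-35 - 2) = √(-37) = I*√37)
√(L(21) + (-1160 - (785 - 317)/(-1112 - 68))) = √(I*√37 + (-1160 - (785 - 317)/(-1112 - 68))) = √(I*√37 + (-1160 - 468/(-1180))) = √(I*√37 + (-1160 - 468*(-1)/1180)) = √(I*√37 + (-1160 - 1*(-117/295))) = √(I*√37 + (-1160 + 117/295)) = √(I*√37 - 342083/295) = √(-342083/295 + I*√37)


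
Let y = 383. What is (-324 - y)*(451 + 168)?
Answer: -437633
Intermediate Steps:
(-324 - y)*(451 + 168) = (-324 - 1*383)*(451 + 168) = (-324 - 383)*619 = -707*619 = -437633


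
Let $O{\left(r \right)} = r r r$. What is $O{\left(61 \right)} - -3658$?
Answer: $230639$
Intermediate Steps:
$O{\left(r \right)} = r^{3}$ ($O{\left(r \right)} = r^{2} r = r^{3}$)
$O{\left(61 \right)} - -3658 = 61^{3} - -3658 = 226981 + 3658 = 230639$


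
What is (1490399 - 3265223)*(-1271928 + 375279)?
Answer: 1591394164776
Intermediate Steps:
(1490399 - 3265223)*(-1271928 + 375279) = -1774824*(-896649) = 1591394164776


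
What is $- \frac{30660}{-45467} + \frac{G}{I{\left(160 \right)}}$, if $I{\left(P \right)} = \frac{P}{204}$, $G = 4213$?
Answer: $\frac{9770402421}{1818680} \approx 5372.3$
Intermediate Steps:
$I{\left(P \right)} = \frac{P}{204}$ ($I{\left(P \right)} = P \frac{1}{204} = \frac{P}{204}$)
$- \frac{30660}{-45467} + \frac{G}{I{\left(160 \right)}} = - \frac{30660}{-45467} + \frac{4213}{\frac{1}{204} \cdot 160} = \left(-30660\right) \left(- \frac{1}{45467}\right) + \frac{4213}{\frac{40}{51}} = \frac{30660}{45467} + 4213 \cdot \frac{51}{40} = \frac{30660}{45467} + \frac{214863}{40} = \frac{9770402421}{1818680}$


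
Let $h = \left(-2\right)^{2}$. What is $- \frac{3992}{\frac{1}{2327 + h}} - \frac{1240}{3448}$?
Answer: $- \frac{4010606867}{431} \approx -9.3053 \cdot 10^{6}$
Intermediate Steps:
$h = 4$
$- \frac{3992}{\frac{1}{2327 + h}} - \frac{1240}{3448} = - \frac{3992}{\frac{1}{2327 + 4}} - \frac{1240}{3448} = - \frac{3992}{\frac{1}{2331}} - \frac{155}{431} = - 3992 \frac{1}{\frac{1}{2331}} - \frac{155}{431} = \left(-3992\right) 2331 - \frac{155}{431} = -9305352 - \frac{155}{431} = - \frac{4010606867}{431}$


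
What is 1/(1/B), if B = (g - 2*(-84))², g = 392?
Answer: 313600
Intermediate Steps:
B = 313600 (B = (392 - 2*(-84))² = (392 + 168)² = 560² = 313600)
1/(1/B) = 1/(1/313600) = 313600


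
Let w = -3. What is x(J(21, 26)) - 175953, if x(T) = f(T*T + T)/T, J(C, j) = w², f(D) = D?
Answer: -175943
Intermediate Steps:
J(C, j) = 9 (J(C, j) = (-3)² = 9)
x(T) = (T + T²)/T (x(T) = (T*T + T)/T = (T² + T)/T = (T + T²)/T)
x(J(21, 26)) - 175953 = (1 + 9) - 175953 = 10 - 175953 = -175943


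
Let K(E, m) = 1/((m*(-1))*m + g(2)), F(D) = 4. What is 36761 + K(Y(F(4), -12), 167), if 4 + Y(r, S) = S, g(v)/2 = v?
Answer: 1025080484/27885 ≈ 36761.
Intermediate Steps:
g(v) = 2*v
Y(r, S) = -4 + S
K(E, m) = 1/(4 - m²) (K(E, m) = 1/((m*(-1))*m + 2*2) = 1/((-m)*m + 4) = 1/(-m² + 4) = 1/(4 - m²))
36761 + K(Y(F(4), -12), 167) = 36761 - 1/(-4 + 167²) = 36761 - 1/(-4 + 27889) = 36761 - 1/27885 = 1025080484/27885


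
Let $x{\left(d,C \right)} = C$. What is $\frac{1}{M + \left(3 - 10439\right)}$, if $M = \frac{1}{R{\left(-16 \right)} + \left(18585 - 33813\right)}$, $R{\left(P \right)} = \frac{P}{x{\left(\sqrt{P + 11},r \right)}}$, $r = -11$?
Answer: $- \frac{167492}{1747946523} \approx -9.5822 \cdot 10^{-5}$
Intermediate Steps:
$R{\left(P \right)} = - \frac{P}{11}$ ($R{\left(P \right)} = \frac{P}{-11} = P \left(- \frac{1}{11}\right) = - \frac{P}{11}$)
$M = - \frac{11}{167492}$ ($M = \frac{1}{\left(- \frac{1}{11}\right) \left(-16\right) + \left(18585 - 33813\right)} = \frac{1}{\frac{16}{11} - 15228} = \frac{1}{- \frac{167492}{11}} = - \frac{11}{167492} \approx -6.5675 \cdot 10^{-5}$)
$\frac{1}{M + \left(3 - 10439\right)} = \frac{1}{- \frac{11}{167492} + \left(3 - 10439\right)} = \frac{1}{- \frac{11}{167492} - 10436} = \frac{1}{- \frac{1747946523}{167492}} = - \frac{167492}{1747946523}$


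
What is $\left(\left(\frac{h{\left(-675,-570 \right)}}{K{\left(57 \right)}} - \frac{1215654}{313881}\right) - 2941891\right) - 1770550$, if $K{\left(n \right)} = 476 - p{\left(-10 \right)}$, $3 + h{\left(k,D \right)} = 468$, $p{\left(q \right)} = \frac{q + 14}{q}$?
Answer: $- \frac{391480800875725}{83073838} \approx -4.7124 \cdot 10^{6}$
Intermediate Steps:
$p{\left(q \right)} = \frac{14 + q}{q}$
$h{\left(k,D \right)} = 465$ ($h{\left(k,D \right)} = -3 + 468 = 465$)
$K{\left(n \right)} = \frac{2382}{5}$ ($K{\left(n \right)} = 476 - \frac{14 - 10}{-10} = 476 - \left(- \frac{1}{10}\right) 4 = 476 - - \frac{2}{5} = 476 + \frac{2}{5} = \frac{2382}{5}$)
$\left(\left(\frac{h{\left(-675,-570 \right)}}{K{\left(57 \right)}} - \frac{1215654}{313881}\right) - 2941891\right) - 1770550 = \left(\left(\frac{465}{\frac{2382}{5}} - \frac{1215654}{313881}\right) - 2941891\right) - 1770550 = \left(\left(465 \cdot \frac{5}{2382} - \frac{405218}{104627}\right) - 2941891\right) - 1770550 = \left(\left(\frac{775}{794} - \frac{405218}{104627}\right) - 2941891\right) - 1770550 = \left(- \frac{240657167}{83073838} - 2941891\right) - 1770550 = - \frac{244394417004825}{83073838} - 1770550 = - \frac{391480800875725}{83073838}$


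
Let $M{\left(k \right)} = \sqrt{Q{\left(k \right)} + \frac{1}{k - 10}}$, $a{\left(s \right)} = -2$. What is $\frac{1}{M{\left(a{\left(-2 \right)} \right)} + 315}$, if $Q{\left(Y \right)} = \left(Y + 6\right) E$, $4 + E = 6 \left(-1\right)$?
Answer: $\frac{3780}{1191181} - \frac{2 i \sqrt{1443}}{1191181} \approx 0.0031733 - 6.378 \cdot 10^{-5} i$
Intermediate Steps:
$E = -10$ ($E = -4 + 6 \left(-1\right) = -4 - 6 = -10$)
$Q{\left(Y \right)} = -60 - 10 Y$ ($Q{\left(Y \right)} = \left(Y + 6\right) \left(-10\right) = \left(6 + Y\right) \left(-10\right) = -60 - 10 Y$)
$M{\left(k \right)} = \sqrt{-60 + \frac{1}{-10 + k} - 10 k}$ ($M{\left(k \right)} = \sqrt{\left(-60 - 10 k\right) + \frac{1}{k - 10}} = \sqrt{\left(-60 - 10 k\right) + \frac{1}{-10 + k}} = \sqrt{-60 + \frac{1}{-10 + k} - 10 k}$)
$\frac{1}{M{\left(a{\left(-2 \right)} \right)} + 315} = \frac{1}{\sqrt{\frac{601 - 10 \left(-2\right)^{2} + 40 \left(-2\right)}{-10 - 2}} + 315} = \frac{1}{\sqrt{\frac{601 - 40 - 80}{-12}} + 315} = \frac{1}{\sqrt{- \frac{601 - 40 - 80}{12}} + 315} = \frac{1}{\sqrt{\left(- \frac{1}{12}\right) 481} + 315} = \frac{1}{\sqrt{- \frac{481}{12}} + 315} = \frac{1}{\frac{i \sqrt{1443}}{6} + 315} = \frac{1}{315 + \frac{i \sqrt{1443}}{6}}$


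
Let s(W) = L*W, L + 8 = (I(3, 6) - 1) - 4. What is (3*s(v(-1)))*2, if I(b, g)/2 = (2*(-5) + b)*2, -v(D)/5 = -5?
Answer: -6150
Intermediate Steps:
v(D) = 25 (v(D) = -5*(-5) = 25)
I(b, g) = -40 + 4*b (I(b, g) = 2*((2*(-5) + b)*2) = 2*((-10 + b)*2) = 2*(-20 + 2*b) = -40 + 4*b)
L = -41 (L = -8 + (((-40 + 4*3) - 1) - 4) = -8 + (((-40 + 12) - 1) - 4) = -8 + ((-28 - 1) - 4) = -8 + (-29 - 4) = -8 - 33 = -41)
s(W) = -41*W
(3*s(v(-1)))*2 = (3*(-41*25))*2 = (3*(-1025))*2 = -3075*2 = -6150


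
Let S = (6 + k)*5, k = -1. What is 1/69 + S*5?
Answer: 8626/69 ≈ 125.01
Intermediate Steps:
S = 25 (S = (6 - 1)*5 = 5*5 = 25)
1/69 + S*5 = 1/69 + 25*5 = 1/69 + 125 = 8626/69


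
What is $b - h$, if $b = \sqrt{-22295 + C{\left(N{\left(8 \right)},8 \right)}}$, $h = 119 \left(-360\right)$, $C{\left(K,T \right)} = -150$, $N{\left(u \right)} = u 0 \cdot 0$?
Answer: $42840 + 67 i \sqrt{5} \approx 42840.0 + 149.82 i$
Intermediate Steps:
$N{\left(u \right)} = 0$ ($N{\left(u \right)} = 0 \cdot 0 = 0$)
$h = -42840$
$b = 67 i \sqrt{5}$ ($b = \sqrt{-22295 - 150} = \sqrt{-22445} = 67 i \sqrt{5} \approx 149.82 i$)
$b - h = 67 i \sqrt{5} - -42840 = 67 i \sqrt{5} + 42840 = 42840 + 67 i \sqrt{5}$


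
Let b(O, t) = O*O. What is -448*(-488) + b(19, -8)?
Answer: 218985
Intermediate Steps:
b(O, t) = O²
-448*(-488) + b(19, -8) = -448*(-488) + 19² = 218624 + 361 = 218985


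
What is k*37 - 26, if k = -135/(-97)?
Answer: 2473/97 ≈ 25.495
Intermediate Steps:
k = 135/97 (k = -135*(-1/97) = 135/97 ≈ 1.3918)
k*37 - 26 = (135/97)*37 - 26 = 4995/97 - 26 = 2473/97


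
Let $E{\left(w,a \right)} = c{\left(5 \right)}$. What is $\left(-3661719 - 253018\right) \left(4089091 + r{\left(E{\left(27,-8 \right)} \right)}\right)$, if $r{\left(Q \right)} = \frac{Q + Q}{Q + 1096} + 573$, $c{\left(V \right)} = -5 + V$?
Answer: $-16009958978368$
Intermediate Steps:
$E{\left(w,a \right)} = 0$ ($E{\left(w,a \right)} = -5 + 5 = 0$)
$r{\left(Q \right)} = 573 + \frac{2 Q}{1096 + Q}$ ($r{\left(Q \right)} = \frac{2 Q}{1096 + Q} + 573 = 573 + \frac{2 Q}{1096 + Q}$)
$\left(-3661719 - 253018\right) \left(4089091 + r{\left(E{\left(27,-8 \right)} \right)}\right) = \left(-3661719 - 253018\right) \left(4089091 + \frac{628008 + 575 \cdot 0}{1096 + 0}\right) = - 3914737 \left(4089091 + \frac{628008 + 0}{1096}\right) = - 3914737 \left(4089091 + \frac{1}{1096} \cdot 628008\right) = - 3914737 \left(4089091 + 573\right) = \left(-3914737\right) 4089664 = -16009958978368$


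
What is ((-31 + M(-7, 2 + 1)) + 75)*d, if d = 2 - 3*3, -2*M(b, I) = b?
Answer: -665/2 ≈ -332.50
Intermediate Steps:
M(b, I) = -b/2
d = -7 (d = 2 - 9 = -7)
((-31 + M(-7, 2 + 1)) + 75)*d = ((-31 - ½*(-7)) + 75)*(-7) = ((-31 + 7/2) + 75)*(-7) = (-55/2 + 75)*(-7) = (95/2)*(-7) = -665/2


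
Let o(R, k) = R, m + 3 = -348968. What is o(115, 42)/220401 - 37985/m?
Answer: 8412063650/76913557371 ≈ 0.10937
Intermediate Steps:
m = -348971 (m = -3 - 348968 = -348971)
o(115, 42)/220401 - 37985/m = 115/220401 - 37985/(-348971) = 115*(1/220401) - 37985*(-1/348971) = 115/220401 + 37985/348971 = 8412063650/76913557371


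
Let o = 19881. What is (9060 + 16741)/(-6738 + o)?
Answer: 25801/13143 ≈ 1.9631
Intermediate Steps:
(9060 + 16741)/(-6738 + o) = (9060 + 16741)/(-6738 + 19881) = 25801/13143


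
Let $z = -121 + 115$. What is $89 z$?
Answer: $-534$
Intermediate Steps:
$z = -6$
$89 z = 89 \left(-6\right) = -534$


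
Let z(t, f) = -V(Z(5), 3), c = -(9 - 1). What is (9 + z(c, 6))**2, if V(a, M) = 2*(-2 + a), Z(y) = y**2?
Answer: 1369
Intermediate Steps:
V(a, M) = -4 + 2*a
c = -8 (c = -1*8 = -8)
z(t, f) = -46 (z(t, f) = -(-4 + 2*5**2) = -(-4 + 2*25) = -(-4 + 50) = -1*46 = -46)
(9 + z(c, 6))**2 = (9 - 46)**2 = (-37)**2 = 1369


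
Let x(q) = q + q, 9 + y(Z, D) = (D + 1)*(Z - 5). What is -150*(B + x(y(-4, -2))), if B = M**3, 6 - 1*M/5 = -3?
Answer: -13668750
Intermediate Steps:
M = 45 (M = 30 - 5*(-3) = 30 + 15 = 45)
y(Z, D) = -9 + (1 + D)*(-5 + Z) (y(Z, D) = -9 + (D + 1)*(Z - 5) = -9 + (1 + D)*(-5 + Z))
x(q) = 2*q
B = 91125 (B = 45**3 = 91125)
-150*(B + x(y(-4, -2))) = -150*(91125 + 2*(-14 - 4 - 5*(-2) - 2*(-4))) = -150*(91125 + 2*(-14 - 4 + 10 + 8)) = -150*(91125 + 2*0) = -150*(91125 + 0) = -150*91125 = -13668750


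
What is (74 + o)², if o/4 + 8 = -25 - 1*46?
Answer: 58564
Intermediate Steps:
o = -316 (o = -32 + 4*(-25 - 1*46) = -32 + 4*(-25 - 46) = -32 + 4*(-71) = -32 - 284 = -316)
(74 + o)² = (74 - 316)² = (-242)² = 58564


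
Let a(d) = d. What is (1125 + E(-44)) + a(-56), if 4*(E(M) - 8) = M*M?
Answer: 1561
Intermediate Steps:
E(M) = 8 + M²/4 (E(M) = 8 + (M*M)/4 = 8 + M²/4)
(1125 + E(-44)) + a(-56) = (1125 + (8 + (¼)*(-44)²)) - 56 = (1125 + (8 + (¼)*1936)) - 56 = (1125 + (8 + 484)) - 56 = (1125 + 492) - 56 = 1617 - 56 = 1561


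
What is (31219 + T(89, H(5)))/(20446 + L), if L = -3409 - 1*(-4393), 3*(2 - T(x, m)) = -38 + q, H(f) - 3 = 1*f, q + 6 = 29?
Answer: 15613/10715 ≈ 1.4571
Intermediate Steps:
q = 23 (q = -6 + 29 = 23)
H(f) = 3 + f (H(f) = 3 + 1*f = 3 + f)
T(x, m) = 7 (T(x, m) = 2 - (-38 + 23)/3 = 2 - ⅓*(-15) = 2 + 5 = 7)
L = 984 (L = -3409 + 4393 = 984)
(31219 + T(89, H(5)))/(20446 + L) = (31219 + 7)/(20446 + 984) = 31226/21430 = 31226*(1/21430) = 15613/10715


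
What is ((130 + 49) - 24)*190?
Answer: 29450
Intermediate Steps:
((130 + 49) - 24)*190 = (179 - 24)*190 = 155*190 = 29450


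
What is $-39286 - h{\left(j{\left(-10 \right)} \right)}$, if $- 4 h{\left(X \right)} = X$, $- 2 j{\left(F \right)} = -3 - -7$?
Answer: $- \frac{78573}{2} \approx -39287.0$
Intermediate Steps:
$j{\left(F \right)} = -2$ ($j{\left(F \right)} = - \frac{-3 - -7}{2} = - \frac{-3 + 7}{2} = \left(- \frac{1}{2}\right) 4 = -2$)
$h{\left(X \right)} = - \frac{X}{4}$
$-39286 - h{\left(j{\left(-10 \right)} \right)} = -39286 - \left(- \frac{1}{4}\right) \left(-2\right) = -39286 - \frac{1}{2} = - \frac{78573}{2}$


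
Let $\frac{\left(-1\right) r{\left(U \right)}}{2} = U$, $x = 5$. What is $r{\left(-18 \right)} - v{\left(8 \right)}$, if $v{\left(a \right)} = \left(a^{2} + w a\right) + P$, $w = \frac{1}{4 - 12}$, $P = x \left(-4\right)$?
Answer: $-7$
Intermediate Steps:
$r{\left(U \right)} = - 2 U$
$P = -20$ ($P = 5 \left(-4\right) = -20$)
$w = - \frac{1}{8}$ ($w = \frac{1}{-8} = - \frac{1}{8} \approx -0.125$)
$v{\left(a \right)} = -20 + a^{2} - \frac{a}{8}$ ($v{\left(a \right)} = \left(a^{2} - \frac{a}{8}\right) - 20 = -20 + a^{2} - \frac{a}{8}$)
$r{\left(-18 \right)} - v{\left(8 \right)} = \left(-2\right) \left(-18\right) - \left(-20 + 8^{2} - 1\right) = 36 - \left(-20 + 64 - 1\right) = 36 - 43 = -7$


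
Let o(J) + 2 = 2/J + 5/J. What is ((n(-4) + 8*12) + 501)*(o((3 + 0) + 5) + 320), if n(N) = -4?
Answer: 1512743/8 ≈ 1.8909e+5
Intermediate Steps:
o(J) = -2 + 7/J (o(J) = -2 + (2/J + 5/J) = -2 + 7/J)
((n(-4) + 8*12) + 501)*(o((3 + 0) + 5) + 320) = ((-4 + 8*12) + 501)*((-2 + 7/((3 + 0) + 5)) + 320) = ((-4 + 96) + 501)*((-2 + 7/(3 + 5)) + 320) = (92 + 501)*((-2 + 7/8) + 320) = 593*((-2 + 7*(⅛)) + 320) = 593*((-2 + 7/8) + 320) = 593*(-9/8 + 320) = 593*(2551/8) = 1512743/8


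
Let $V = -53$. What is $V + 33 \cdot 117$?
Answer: $3808$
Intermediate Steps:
$V + 33 \cdot 117 = -53 + 33 \cdot 117 = -53 + 3861 = 3808$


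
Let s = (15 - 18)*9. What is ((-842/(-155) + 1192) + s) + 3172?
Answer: 673077/155 ≈ 4342.4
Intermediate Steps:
s = -27 (s = -3*9 = -27)
((-842/(-155) + 1192) + s) + 3172 = ((-842/(-155) + 1192) - 27) + 3172 = ((-842*(-1/155) + 1192) - 27) + 3172 = ((842/155 + 1192) - 27) + 3172 = (185602/155 - 27) + 3172 = 181417/155 + 3172 = 673077/155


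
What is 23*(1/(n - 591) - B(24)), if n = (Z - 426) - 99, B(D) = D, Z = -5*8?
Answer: -638135/1156 ≈ -552.02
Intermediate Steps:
Z = -40
n = -565 (n = (-40 - 426) - 99 = -466 - 99 = -565)
23*(1/(n - 591) - B(24)) = 23*(1/(-565 - 591) - 1*24) = 23*(1/(-1156) - 24) = 23*(-1/1156 - 24) = 23*(-27745/1156) = -638135/1156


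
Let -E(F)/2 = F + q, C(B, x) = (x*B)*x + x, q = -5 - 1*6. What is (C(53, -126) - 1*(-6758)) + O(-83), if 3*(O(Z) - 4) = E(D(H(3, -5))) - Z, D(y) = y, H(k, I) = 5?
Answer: 2544287/3 ≈ 8.4810e+5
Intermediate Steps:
q = -11 (q = -5 - 6 = -11)
C(B, x) = x + B*x**2 (C(B, x) = (B*x)*x + x = B*x**2 + x = x + B*x**2)
E(F) = 22 - 2*F (E(F) = -2*(F - 11) = -2*(-11 + F) = 22 - 2*F)
O(Z) = 8 - Z/3 (O(Z) = 4 + ((22 - 2*5) - Z)/3 = 4 + ((22 - 10) - Z)/3 = 4 + (12 - Z)/3 = 4 + (4 - Z/3) = 8 - Z/3)
(C(53, -126) - 1*(-6758)) + O(-83) = (-126*(1 + 53*(-126)) - 1*(-6758)) + (8 - 1/3*(-83)) = (-126*(1 - 6678) + 6758) + (8 + 83/3) = (-126*(-6677) + 6758) + 107/3 = (841302 + 6758) + 107/3 = 848060 + 107/3 = 2544287/3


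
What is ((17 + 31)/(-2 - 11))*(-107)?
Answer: 5136/13 ≈ 395.08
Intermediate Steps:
((17 + 31)/(-2 - 11))*(-107) = (48/(-13))*(-107) = (48*(-1/13))*(-107) = -48/13*(-107) = 5136/13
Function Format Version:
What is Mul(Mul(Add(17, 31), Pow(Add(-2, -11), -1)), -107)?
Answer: Rational(5136, 13) ≈ 395.08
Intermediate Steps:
Mul(Mul(Add(17, 31), Pow(Add(-2, -11), -1)), -107) = Mul(Mul(48, Pow(-13, -1)), -107) = Mul(Mul(48, Rational(-1, 13)), -107) = Mul(Rational(-48, 13), -107) = Rational(5136, 13)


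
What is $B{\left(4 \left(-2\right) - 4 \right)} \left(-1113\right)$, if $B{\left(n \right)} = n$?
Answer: $13356$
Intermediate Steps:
$B{\left(4 \left(-2\right) - 4 \right)} \left(-1113\right) = \left(4 \left(-2\right) - 4\right) \left(-1113\right) = \left(-8 - 4\right) \left(-1113\right) = \left(-12\right) \left(-1113\right) = 13356$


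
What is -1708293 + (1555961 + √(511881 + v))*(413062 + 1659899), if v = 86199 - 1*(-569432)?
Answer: 3225444762228 + 4145922*√291878 ≈ 3.2277e+12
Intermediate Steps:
v = 655631 (v = 86199 + 569432 = 655631)
-1708293 + (1555961 + √(511881 + v))*(413062 + 1659899) = -1708293 + (1555961 + √(511881 + 655631))*(413062 + 1659899) = -1708293 + (1555961 + √1167512)*2072961 = -1708293 + (1555961 + 2*√291878)*2072961 = -1708293 + (3225446470521 + 4145922*√291878) = 3225444762228 + 4145922*√291878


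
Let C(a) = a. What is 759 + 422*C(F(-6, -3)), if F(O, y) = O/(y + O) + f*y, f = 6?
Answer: -19667/3 ≈ -6555.7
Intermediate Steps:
F(O, y) = 6*y + O/(O + y) (F(O, y) = O/(y + O) + 6*y = O/(O + y) + 6*y = 6*y + O/(O + y))
759 + 422*C(F(-6, -3)) = 759 + 422*((-6 + 6*(-3)**2 + 6*(-6)*(-3))/(-6 - 3)) = 759 + 422*((-6 + 6*9 + 108)/(-9)) = 759 + 422*(-(-6 + 54 + 108)/9) = 759 + 422*(-1/9*156) = 759 + 422*(-52/3) = 759 - 21944/3 = -19667/3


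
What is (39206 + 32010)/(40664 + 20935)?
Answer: 71216/61599 ≈ 1.1561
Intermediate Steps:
(39206 + 32010)/(40664 + 20935) = 71216/61599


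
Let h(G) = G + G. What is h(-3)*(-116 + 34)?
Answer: 492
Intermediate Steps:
h(G) = 2*G
h(-3)*(-116 + 34) = (2*(-3))*(-116 + 34) = -6*(-82) = 492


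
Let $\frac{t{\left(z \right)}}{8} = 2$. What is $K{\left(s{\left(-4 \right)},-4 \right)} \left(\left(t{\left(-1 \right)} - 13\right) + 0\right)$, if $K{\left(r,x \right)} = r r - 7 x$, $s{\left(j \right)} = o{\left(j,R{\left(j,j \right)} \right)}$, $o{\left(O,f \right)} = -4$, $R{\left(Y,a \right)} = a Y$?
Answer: $132$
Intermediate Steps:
$t{\left(z \right)} = 16$ ($t{\left(z \right)} = 8 \cdot 2 = 16$)
$R{\left(Y,a \right)} = Y a$
$s{\left(j \right)} = -4$
$K{\left(r,x \right)} = r^{2} - 7 x$
$K{\left(s{\left(-4 \right)},-4 \right)} \left(\left(t{\left(-1 \right)} - 13\right) + 0\right) = \left(\left(-4\right)^{2} - -28\right) \left(\left(16 - 13\right) + 0\right) = \left(16 + 28\right) \left(3 + 0\right) = 44 \cdot 3 = 132$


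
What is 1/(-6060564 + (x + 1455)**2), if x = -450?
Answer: -1/5050539 ≈ -1.9800e-7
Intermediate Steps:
1/(-6060564 + (x + 1455)**2) = 1/(-6060564 + (-450 + 1455)**2) = 1/(-6060564 + 1005**2) = 1/(-6060564 + 1010025) = 1/(-5050539) = -1/5050539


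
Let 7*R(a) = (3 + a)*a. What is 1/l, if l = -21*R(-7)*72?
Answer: -1/6048 ≈ -0.00016534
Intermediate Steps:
R(a) = a*(3 + a)/7 (R(a) = ((3 + a)*a)/7 = (a*(3 + a))/7 = a*(3 + a)/7)
l = -6048 (l = -3*(-7)*(3 - 7)*72 = -3*(-7)*(-4)*72 = -21*4*72 = -84*72 = -6048)
1/l = 1/(-6048) = -1/6048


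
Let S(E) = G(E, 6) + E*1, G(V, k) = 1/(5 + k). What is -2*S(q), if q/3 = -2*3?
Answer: 394/11 ≈ 35.818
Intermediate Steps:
q = -18 (q = 3*(-2*3) = 3*(-6) = -18)
S(E) = 1/11 + E (S(E) = 1/(5 + 6) + E*1 = 1/11 + E)
-2*S(q) = -2*(1/11 - 18) = -2*(-197/11) = 394/11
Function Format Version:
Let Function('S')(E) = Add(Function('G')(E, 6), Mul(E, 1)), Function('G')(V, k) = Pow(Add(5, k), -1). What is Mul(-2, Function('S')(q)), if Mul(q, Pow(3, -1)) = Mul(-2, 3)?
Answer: Rational(394, 11) ≈ 35.818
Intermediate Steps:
q = -18 (q = Mul(3, Mul(-2, 3)) = Mul(3, -6) = -18)
Function('S')(E) = Add(Rational(1, 11), E) (Function('S')(E) = Add(Pow(Add(5, 6), -1), Mul(E, 1)) = Add(Pow(11, -1), E) = Add(Rational(1, 11), E))
Mul(-2, Function('S')(q)) = Mul(-2, Add(Rational(1, 11), -18)) = Mul(-2, Rational(-197, 11)) = Rational(394, 11)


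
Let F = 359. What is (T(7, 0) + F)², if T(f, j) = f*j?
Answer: 128881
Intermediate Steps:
(T(7, 0) + F)² = (7*0 + 359)² = (0 + 359)² = 359² = 128881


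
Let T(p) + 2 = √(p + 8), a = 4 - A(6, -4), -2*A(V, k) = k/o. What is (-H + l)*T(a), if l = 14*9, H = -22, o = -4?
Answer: -296 + 370*√2 ≈ 227.26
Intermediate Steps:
A(V, k) = k/8 (A(V, k) = -k/(2*(-4)) = -k*(-1)/(2*4) = -(-1)*k/8 = k/8)
a = 9/2 (a = 4 - (-4)/8 = 4 - 1*(-½) = 4 + ½ = 9/2 ≈ 4.5000)
T(p) = -2 + √(8 + p) (T(p) = -2 + √(p + 8) = -2 + √(8 + p))
l = 126
(-H + l)*T(a) = (-1*(-22) + 126)*(-2 + √(8 + 9/2)) = (22 + 126)*(-2 + √(25/2)) = 148*(-2 + 5*√2/2) = -296 + 370*√2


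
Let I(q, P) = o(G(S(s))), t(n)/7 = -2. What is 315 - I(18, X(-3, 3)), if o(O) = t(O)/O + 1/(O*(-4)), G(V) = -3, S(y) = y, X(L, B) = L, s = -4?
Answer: 1241/4 ≈ 310.25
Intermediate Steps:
t(n) = -14 (t(n) = 7*(-2) = -14)
o(O) = -57/(4*O) (o(O) = -14/O + 1/(O*(-4)) = -14/O - ¼/O = -14/O - 1/(4*O) = -57/(4*O))
I(q, P) = 19/4 (I(q, P) = -57/4/(-3) = -57/4*(-⅓) = 19/4)
315 - I(18, X(-3, 3)) = 315 - 1*19/4 = 315 - 19/4 = 1241/4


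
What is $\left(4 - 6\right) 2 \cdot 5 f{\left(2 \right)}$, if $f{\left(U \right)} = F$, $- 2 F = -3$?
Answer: $-30$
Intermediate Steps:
$F = \frac{3}{2}$ ($F = \left(- \frac{1}{2}\right) \left(-3\right) = \frac{3}{2} \approx 1.5$)
$f{\left(U \right)} = \frac{3}{2}$
$\left(4 - 6\right) 2 \cdot 5 f{\left(2 \right)} = \left(4 - 6\right) 2 \cdot 5 \cdot \frac{3}{2} = \left(4 - 6\right) 10 \cdot \frac{3}{2} = \left(-2\right) 10 \cdot \frac{3}{2} = \left(-20\right) \frac{3}{2} = -30$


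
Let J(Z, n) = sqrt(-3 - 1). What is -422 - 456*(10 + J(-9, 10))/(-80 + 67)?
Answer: -926/13 + 912*I/13 ≈ -71.231 + 70.154*I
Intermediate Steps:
J(Z, n) = 2*I (J(Z, n) = sqrt(-4) = 2*I)
-422 - 456*(10 + J(-9, 10))/(-80 + 67) = -422 - 456*(10 + 2*I)/(-80 + 67) = -422 - 456*(10 + 2*I)/(-13) = -422 - 456*(10 + 2*I)*(-1)/13 = -422 - 456*(-10/13 - 2*I/13) = -422 + (4560/13 + 912*I/13) = -926/13 + 912*I/13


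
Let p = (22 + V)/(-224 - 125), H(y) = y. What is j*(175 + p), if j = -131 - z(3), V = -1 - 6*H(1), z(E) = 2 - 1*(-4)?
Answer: -8365220/349 ≈ -23969.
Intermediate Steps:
z(E) = 6 (z(E) = 2 + 4 = 6)
V = -7 (V = -1 - 6*1 = -1 - 6 = -7)
j = -137 (j = -131 - 1*6 = -131 - 6 = -137)
p = -15/349 (p = (22 - 7)/(-224 - 125) = 15/(-349) = 15*(-1/349) = -15/349 ≈ -0.042980)
j*(175 + p) = -137*(175 - 15/349) = -137*61060/349 = -8365220/349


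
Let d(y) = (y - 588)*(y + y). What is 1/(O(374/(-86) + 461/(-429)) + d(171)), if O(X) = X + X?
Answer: -18447/2631000550 ≈ -7.0114e-6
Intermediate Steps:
O(X) = 2*X
d(y) = 2*y*(-588 + y) (d(y) = (-588 + y)*(2*y) = 2*y*(-588 + y))
1/(O(374/(-86) + 461/(-429)) + d(171)) = 1/(2*(374/(-86) + 461/(-429)) + 2*171*(-588 + 171)) = 1/(2*(374*(-1/86) + 461*(-1/429)) + 2*171*(-417)) = 1/(2*(-187/43 - 461/429) - 142614) = 1/(2*(-100046/18447) - 142614) = 1/(-200092/18447 - 142614) = 1/(-2631000550/18447) = -18447/2631000550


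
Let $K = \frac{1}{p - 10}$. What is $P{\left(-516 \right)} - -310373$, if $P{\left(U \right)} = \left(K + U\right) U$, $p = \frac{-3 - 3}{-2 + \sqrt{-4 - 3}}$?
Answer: $\frac{9226967}{16} + \frac{387 i \sqrt{7}}{112} \approx 5.7669 \cdot 10^{5} + 9.142 i$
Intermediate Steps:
$p = - \frac{6}{-2 + i \sqrt{7}}$ ($p = - \frac{6}{-2 + \sqrt{-7}} = - \frac{6}{-2 + i \sqrt{7}} \approx 1.0909 + 1.4431 i$)
$K = \frac{1}{- \frac{98}{11} + \frac{6 i \sqrt{7}}{11}}$ ($K = \frac{1}{\left(\frac{12}{11} + \frac{6 i \sqrt{7}}{11}\right) - 10} = \frac{1}{- \frac{98}{11} + \frac{6 i \sqrt{7}}{11}} \approx -0.10938 - 0.017717 i$)
$P{\left(U \right)} = U \left(- \frac{7}{64} + U - \frac{3 i \sqrt{7}}{448}\right)$ ($P{\left(U \right)} = \left(\left(- \frac{7}{64} - \frac{3 i \sqrt{7}}{448}\right) + U\right) U = \left(- \frac{7}{64} + U - \frac{3 i \sqrt{7}}{448}\right) U = U \left(- \frac{7}{64} + U - \frac{3 i \sqrt{7}}{448}\right)$)
$P{\left(-516 \right)} - -310373 = \left(\left(-516\right)^{2} - - \frac{903}{16} - \frac{3}{448} i \left(-516\right) \sqrt{7}\right) - -310373 = \left(266256 + \frac{903}{16} + \frac{387 i \sqrt{7}}{112}\right) + 310373 = \left(\frac{4260999}{16} + \frac{387 i \sqrt{7}}{112}\right) + 310373 = \frac{9226967}{16} + \frac{387 i \sqrt{7}}{112}$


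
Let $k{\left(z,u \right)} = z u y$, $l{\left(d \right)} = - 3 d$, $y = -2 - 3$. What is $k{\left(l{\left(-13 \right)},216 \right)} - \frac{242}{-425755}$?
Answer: $- \frac{1630254578}{38705} \approx -42120.0$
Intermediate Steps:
$y = -5$
$k{\left(z,u \right)} = - 5 u z$ ($k{\left(z,u \right)} = z u \left(-5\right) = u z \left(-5\right) = - 5 u z$)
$k{\left(l{\left(-13 \right)},216 \right)} - \frac{242}{-425755} = \left(-5\right) 216 \left(\left(-3\right) \left(-13\right)\right) - \frac{242}{-425755} = \left(-5\right) 216 \cdot 39 - - \frac{22}{38705} = -42120 + \frac{22}{38705} = - \frac{1630254578}{38705}$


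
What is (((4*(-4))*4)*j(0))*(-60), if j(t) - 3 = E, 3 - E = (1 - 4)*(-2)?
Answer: 0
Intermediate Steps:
E = -3 (E = 3 - (1 - 4)*(-2) = 3 - (-3)*(-2) = 3 - 1*6 = 3 - 6 = -3)
j(t) = 0 (j(t) = 3 - 3 = 0)
(((4*(-4))*4)*j(0))*(-60) = (((4*(-4))*4)*0)*(-60) = (-16*4*0)*(-60) = -64*0*(-60) = 0*(-60) = 0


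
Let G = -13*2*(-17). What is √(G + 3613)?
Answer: √4055 ≈ 63.679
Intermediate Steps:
G = 442 (G = -26*(-17) = 442)
√(G + 3613) = √(442 + 3613) = √4055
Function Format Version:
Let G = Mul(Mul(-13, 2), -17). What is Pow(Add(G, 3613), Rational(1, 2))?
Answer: Pow(4055, Rational(1, 2)) ≈ 63.679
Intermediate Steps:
G = 442 (G = Mul(-26, -17) = 442)
Pow(Add(G, 3613), Rational(1, 2)) = Pow(Add(442, 3613), Rational(1, 2)) = Pow(4055, Rational(1, 2))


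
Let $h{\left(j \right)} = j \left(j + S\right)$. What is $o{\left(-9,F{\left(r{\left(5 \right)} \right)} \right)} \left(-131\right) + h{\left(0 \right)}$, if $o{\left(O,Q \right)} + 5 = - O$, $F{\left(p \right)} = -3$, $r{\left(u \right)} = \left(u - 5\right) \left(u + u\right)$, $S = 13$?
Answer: $-524$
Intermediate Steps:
$r{\left(u \right)} = 2 u \left(-5 + u\right)$ ($r{\left(u \right)} = \left(-5 + u\right) 2 u = 2 u \left(-5 + u\right)$)
$h{\left(j \right)} = j \left(13 + j\right)$ ($h{\left(j \right)} = j \left(j + 13\right) = j \left(13 + j\right)$)
$o{\left(O,Q \right)} = -5 - O$
$o{\left(-9,F{\left(r{\left(5 \right)} \right)} \right)} \left(-131\right) + h{\left(0 \right)} = \left(-5 - -9\right) \left(-131\right) + 0 \left(13 + 0\right) = \left(-5 + 9\right) \left(-131\right) + 0 \cdot 13 = 4 \left(-131\right) + 0 = -524 + 0 = -524$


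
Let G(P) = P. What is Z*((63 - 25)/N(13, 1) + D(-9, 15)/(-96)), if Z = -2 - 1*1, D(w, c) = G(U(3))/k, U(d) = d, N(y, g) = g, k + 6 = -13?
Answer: -69315/608 ≈ -114.00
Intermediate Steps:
k = -19 (k = -6 - 13 = -19)
D(w, c) = -3/19 (D(w, c) = 3/(-19) = 3*(-1/19) = -3/19)
Z = -3 (Z = -2 - 1 = -3)
Z*((63 - 25)/N(13, 1) + D(-9, 15)/(-96)) = -3*((63 - 25)/1 - 3/19/(-96)) = -3*(38*1 - 3/19*(-1/96)) = -3*(38 + 1/608) = -3*23105/608 = -69315/608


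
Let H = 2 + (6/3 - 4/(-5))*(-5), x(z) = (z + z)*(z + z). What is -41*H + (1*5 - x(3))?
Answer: 461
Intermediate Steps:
x(z) = 4*z² (x(z) = (2*z)*(2*z) = 4*z²)
H = -12 (H = 2 + (6*(⅓) - 4*(-⅕))*(-5) = 2 + (2 + ⅘)*(-5) = 2 + (14/5)*(-5) = 2 - 14 = -12)
-41*H + (1*5 - x(3)) = -41*(-12) + (1*5 - 4*3²) = 492 + (5 - 4*9) = 492 + (5 - 1*36) = 492 + (5 - 36) = 492 - 31 = 461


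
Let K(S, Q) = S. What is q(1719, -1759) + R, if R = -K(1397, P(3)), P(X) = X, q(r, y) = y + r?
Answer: -1437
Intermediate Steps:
q(r, y) = r + y
R = -1397 (R = -1*1397 = -1397)
q(1719, -1759) + R = (1719 - 1759) - 1397 = -40 - 1397 = -1437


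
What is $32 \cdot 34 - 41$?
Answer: $1047$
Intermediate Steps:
$32 \cdot 34 - 41 = 1088 - 41 = 1047$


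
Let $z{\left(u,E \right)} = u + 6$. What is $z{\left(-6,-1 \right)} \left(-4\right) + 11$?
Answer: $11$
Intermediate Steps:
$z{\left(u,E \right)} = 6 + u$
$z{\left(-6,-1 \right)} \left(-4\right) + 11 = \left(6 - 6\right) \left(-4\right) + 11 = 0 \left(-4\right) + 11 = 0 + 11 = 11$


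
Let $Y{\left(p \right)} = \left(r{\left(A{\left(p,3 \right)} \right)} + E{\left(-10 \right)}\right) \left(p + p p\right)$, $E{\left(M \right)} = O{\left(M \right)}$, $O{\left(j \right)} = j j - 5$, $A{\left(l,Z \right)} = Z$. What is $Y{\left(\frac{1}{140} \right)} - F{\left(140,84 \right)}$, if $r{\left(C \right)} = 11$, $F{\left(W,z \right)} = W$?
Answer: $- \frac{1364527}{9800} \approx -139.24$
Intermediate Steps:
$O{\left(j \right)} = -5 + j^{2}$ ($O{\left(j \right)} = j^{2} - 5 = -5 + j^{2}$)
$E{\left(M \right)} = -5 + M^{2}$
$Y{\left(p \right)} = 106 p + 106 p^{2}$ ($Y{\left(p \right)} = \left(11 - \left(5 - \left(-10\right)^{2}\right)\right) \left(p + p p\right) = \left(11 + \left(-5 + 100\right)\right) \left(p + p^{2}\right) = \left(11 + 95\right) \left(p + p^{2}\right) = 106 \left(p + p^{2}\right) = 106 p + 106 p^{2}$)
$Y{\left(\frac{1}{140} \right)} - F{\left(140,84 \right)} = \frac{106 \left(1 + \frac{1}{140}\right)}{140} - 140 = 106 \cdot \frac{1}{140} \left(1 + \frac{1}{140}\right) - 140 = 106 \cdot \frac{1}{140} \cdot \frac{141}{140} - 140 = \frac{7473}{9800} - 140 = - \frac{1364527}{9800}$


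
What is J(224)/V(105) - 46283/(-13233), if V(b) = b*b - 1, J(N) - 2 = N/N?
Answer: 510263491/145880592 ≈ 3.4978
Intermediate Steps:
J(N) = 3 (J(N) = 2 + N/N = 2 + 1 = 3)
V(b) = -1 + b² (V(b) = b² - 1 = -1 + b²)
J(224)/V(105) - 46283/(-13233) = 3/(-1 + 105²) - 46283/(-13233) = 3/(-1 + 11025) - 46283*(-1/13233) = 3/11024 + 46283/13233 = 510263491/145880592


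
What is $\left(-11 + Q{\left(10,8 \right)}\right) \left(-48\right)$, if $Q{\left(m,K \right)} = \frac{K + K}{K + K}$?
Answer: $480$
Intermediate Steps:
$Q{\left(m,K \right)} = 1$ ($Q{\left(m,K \right)} = \frac{2 K}{2 K} = 2 K \frac{1}{2 K} = 1$)
$\left(-11 + Q{\left(10,8 \right)}\right) \left(-48\right) = \left(-11 + 1\right) \left(-48\right) = \left(-10\right) \left(-48\right) = 480$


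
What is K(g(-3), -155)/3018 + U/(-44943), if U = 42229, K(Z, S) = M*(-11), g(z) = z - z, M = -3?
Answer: -41988001/45212658 ≈ -0.92868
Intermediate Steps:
g(z) = 0
K(Z, S) = 33 (K(Z, S) = -3*(-11) = 33)
K(g(-3), -155)/3018 + U/(-44943) = 33/3018 + 42229/(-44943) = 33*(1/3018) + 42229*(-1/44943) = 11/1006 - 42229/44943 = -41988001/45212658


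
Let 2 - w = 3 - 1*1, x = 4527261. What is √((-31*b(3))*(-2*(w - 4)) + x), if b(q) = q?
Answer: √4526517 ≈ 2127.6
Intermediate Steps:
w = 0 (w = 2 - (3 - 1*1) = 2 - (3 - 1) = 2 - 1*2 = 2 - 2 = 0)
√((-31*b(3))*(-2*(w - 4)) + x) = √((-31*3)*(-2*(0 - 4)) + 4527261) = √(-(-186)*(-4) + 4527261) = √(-93*8 + 4527261) = √(-744 + 4527261) = √4526517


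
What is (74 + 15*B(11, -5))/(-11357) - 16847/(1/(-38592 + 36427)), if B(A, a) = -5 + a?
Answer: 414232435611/11357 ≈ 3.6474e+7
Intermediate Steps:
(74 + 15*B(11, -5))/(-11357) - 16847/(1/(-38592 + 36427)) = (74 + 15*(-5 - 5))/(-11357) - 16847/(1/(-38592 + 36427)) = (74 + 15*(-10))*(-1/11357) - 16847/(1/(-2165)) = (74 - 150)*(-1/11357) - 16847/(-1/2165) = -76*(-1/11357) - 16847*(-2165) = 76/11357 + 36473755 = 414232435611/11357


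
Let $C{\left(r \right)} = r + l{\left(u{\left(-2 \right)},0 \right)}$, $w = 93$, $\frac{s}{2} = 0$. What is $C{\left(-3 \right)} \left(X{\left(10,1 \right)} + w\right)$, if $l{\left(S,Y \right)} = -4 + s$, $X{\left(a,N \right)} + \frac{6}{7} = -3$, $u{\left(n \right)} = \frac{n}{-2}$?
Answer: $-624$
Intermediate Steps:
$u{\left(n \right)} = - \frac{n}{2}$ ($u{\left(n \right)} = n \left(- \frac{1}{2}\right) = - \frac{n}{2}$)
$s = 0$ ($s = 2 \cdot 0 = 0$)
$X{\left(a,N \right)} = - \frac{27}{7}$ ($X{\left(a,N \right)} = - \frac{6}{7} - 3 = - \frac{27}{7}$)
$l{\left(S,Y \right)} = -4$ ($l{\left(S,Y \right)} = -4 + 0 = -4$)
$C{\left(r \right)} = -4 + r$ ($C{\left(r \right)} = r - 4 = -4 + r$)
$C{\left(-3 \right)} \left(X{\left(10,1 \right)} + w\right) = \left(-4 - 3\right) \left(- \frac{27}{7} + 93\right) = \left(-7\right) \frac{624}{7} = -624$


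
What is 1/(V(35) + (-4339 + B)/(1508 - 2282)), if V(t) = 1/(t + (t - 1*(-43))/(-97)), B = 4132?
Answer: 285262/84633 ≈ 3.3706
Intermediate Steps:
V(t) = 1/(-43/97 + 96*t/97) (V(t) = 1/(t + (t + 43)*(-1/97)) = 1/(t + (43 + t)*(-1/97)) = 1/(t + (-43/97 - t/97)) = 1/(-43/97 + 96*t/97))
1/(V(35) + (-4339 + B)/(1508 - 2282)) = 1/(97/(-43 + 96*35) + (-4339 + 4132)/(1508 - 2282)) = 1/(97/(-43 + 3360) - 207/(-774)) = 1/(97/3317 - 207*(-1/774)) = 1/(97*(1/3317) + 23/86) = 1/(97/3317 + 23/86) = 1/(84633/285262) = 285262/84633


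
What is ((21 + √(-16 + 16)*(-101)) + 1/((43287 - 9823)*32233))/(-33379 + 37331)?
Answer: 22651547353/4262805482624 ≈ 0.0053138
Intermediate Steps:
((21 + √(-16 + 16)*(-101)) + 1/((43287 - 9823)*32233))/(-33379 + 37331) = ((21 + √0*(-101)) + (1/32233)/33464)/3952 = ((21 + 0*(-101)) + (1/33464)*(1/32233))*(1/3952) = ((21 + 0) + 1/1078645112)*(1/3952) = (21 + 1/1078645112)*(1/3952) = (22651547353/1078645112)*(1/3952) = 22651547353/4262805482624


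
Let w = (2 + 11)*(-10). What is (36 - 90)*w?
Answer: 7020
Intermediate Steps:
w = -130 (w = 13*(-10) = -130)
(36 - 90)*w = (36 - 90)*(-130) = -54*(-130) = 7020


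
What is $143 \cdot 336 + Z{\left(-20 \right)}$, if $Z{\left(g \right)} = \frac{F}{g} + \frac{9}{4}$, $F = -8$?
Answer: $\frac{961013}{20} \approx 48051.0$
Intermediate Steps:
$Z{\left(g \right)} = \frac{9}{4} - \frac{8}{g}$ ($Z{\left(g \right)} = - \frac{8}{g} + \frac{9}{4} = \frac{9}{4} - \frac{8}{g}$)
$143 \cdot 336 + Z{\left(-20 \right)} = 143 \cdot 336 + \left(\frac{9}{4} - \frac{8}{-20}\right) = 48048 + \left(\frac{9}{4} - - \frac{2}{5}\right) = 48048 + \left(\frac{9}{4} + \frac{2}{5}\right) = 48048 + \frac{53}{20} = \frac{961013}{20}$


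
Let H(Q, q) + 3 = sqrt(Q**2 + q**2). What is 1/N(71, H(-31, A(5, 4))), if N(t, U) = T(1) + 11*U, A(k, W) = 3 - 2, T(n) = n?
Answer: 16/57689 + 11*sqrt(962)/115378 ≈ 0.0032344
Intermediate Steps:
A(k, W) = 1
H(Q, q) = -3 + sqrt(Q**2 + q**2)
N(t, U) = 1 + 11*U
1/N(71, H(-31, A(5, 4))) = 1/(1 + 11*(-3 + sqrt((-31)**2 + 1**2))) = 1/(1 + 11*(-3 + sqrt(961 + 1))) = 1/(1 + 11*(-3 + sqrt(962))) = 1/(1 + (-33 + 11*sqrt(962))) = 1/(-32 + 11*sqrt(962))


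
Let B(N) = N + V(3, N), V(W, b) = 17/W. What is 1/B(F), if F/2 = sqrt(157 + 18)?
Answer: -51/6011 + 90*sqrt(7)/6011 ≈ 0.031129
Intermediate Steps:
F = 10*sqrt(7) (F = 2*sqrt(157 + 18) = 2*sqrt(175) = 2*(5*sqrt(7)) = 10*sqrt(7) ≈ 26.458)
B(N) = 17/3 + N (B(N) = N + 17/3 = 17/3 + N)
1/B(F) = 1/(17/3 + 10*sqrt(7))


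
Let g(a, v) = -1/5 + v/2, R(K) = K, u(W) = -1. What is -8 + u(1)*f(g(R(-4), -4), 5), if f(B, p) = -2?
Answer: -6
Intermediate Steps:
g(a, v) = -1/5 + v/2 (g(a, v) = -1*1/5 + v*(1/2) = -1/5 + v/2)
-8 + u(1)*f(g(R(-4), -4), 5) = -8 - 1*(-2) = -8 + 2 = -6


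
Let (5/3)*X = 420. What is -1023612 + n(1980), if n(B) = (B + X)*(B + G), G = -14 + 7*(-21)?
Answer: 3036396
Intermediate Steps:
X = 252 (X = (⅗)*420 = 252)
G = -161 (G = -14 - 147 = -161)
n(B) = (-161 + B)*(252 + B) (n(B) = (B + 252)*(B - 161) = (252 + B)*(-161 + B) = (-161 + B)*(252 + B))
-1023612 + n(1980) = -1023612 + (-40572 + 1980² + 91*1980) = -1023612 + (-40572 + 3920400 + 180180) = -1023612 + 4060008 = 3036396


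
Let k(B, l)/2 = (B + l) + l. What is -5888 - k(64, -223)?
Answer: -5124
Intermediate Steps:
k(B, l) = 2*B + 4*l (k(B, l) = 2*((B + l) + l) = 2*(B + 2*l) = 2*B + 4*l)
-5888 - k(64, -223) = -5888 - (2*64 + 4*(-223)) = -5888 - (128 - 892) = -5888 - 1*(-764) = -5888 + 764 = -5124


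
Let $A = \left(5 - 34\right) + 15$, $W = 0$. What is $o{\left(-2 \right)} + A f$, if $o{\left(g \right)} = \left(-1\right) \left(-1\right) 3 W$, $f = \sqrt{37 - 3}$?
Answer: $- 14 \sqrt{34} \approx -81.633$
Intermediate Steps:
$f = \sqrt{34} \approx 5.8309$
$o{\left(g \right)} = 0$ ($o{\left(g \right)} = \left(-1\right) \left(-1\right) 3 \cdot 0 = 1 \cdot 3 \cdot 0 = 3 \cdot 0 = 0$)
$A = -14$ ($A = -29 + 15 = -14$)
$o{\left(-2 \right)} + A f = 0 - 14 \sqrt{34} = - 14 \sqrt{34}$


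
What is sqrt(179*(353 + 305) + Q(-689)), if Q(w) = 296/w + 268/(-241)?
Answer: 3*sqrt(360830516202130)/166049 ≈ 343.19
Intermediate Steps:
Q(w) = -268/241 + 296/w (Q(w) = 296/w + 268*(-1/241) = 296/w - 268/241 = -268/241 + 296/w)
sqrt(179*(353 + 305) + Q(-689)) = sqrt(179*(353 + 305) + (-268/241 + 296/(-689))) = sqrt(179*658 + (-268/241 + 296*(-1/689))) = sqrt(117782 + (-268/241 - 296/689)) = sqrt(117782 - 255988/166049) = sqrt(19557327330/166049) = 3*sqrt(360830516202130)/166049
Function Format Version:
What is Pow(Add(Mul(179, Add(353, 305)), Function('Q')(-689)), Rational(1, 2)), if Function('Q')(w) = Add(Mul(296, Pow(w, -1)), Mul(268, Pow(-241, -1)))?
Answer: Mul(Rational(3, 166049), Pow(360830516202130, Rational(1, 2))) ≈ 343.19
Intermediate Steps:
Function('Q')(w) = Add(Rational(-268, 241), Mul(296, Pow(w, -1))) (Function('Q')(w) = Add(Mul(296, Pow(w, -1)), Mul(268, Rational(-1, 241))) = Add(Mul(296, Pow(w, -1)), Rational(-268, 241)) = Add(Rational(-268, 241), Mul(296, Pow(w, -1))))
Pow(Add(Mul(179, Add(353, 305)), Function('Q')(-689)), Rational(1, 2)) = Pow(Add(Mul(179, Add(353, 305)), Add(Rational(-268, 241), Mul(296, Pow(-689, -1)))), Rational(1, 2)) = Pow(Add(Mul(179, 658), Add(Rational(-268, 241), Mul(296, Rational(-1, 689)))), Rational(1, 2)) = Pow(Add(117782, Add(Rational(-268, 241), Rational(-296, 689))), Rational(1, 2)) = Pow(Add(117782, Rational(-255988, 166049)), Rational(1, 2)) = Pow(Rational(19557327330, 166049), Rational(1, 2)) = Mul(Rational(3, 166049), Pow(360830516202130, Rational(1, 2)))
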